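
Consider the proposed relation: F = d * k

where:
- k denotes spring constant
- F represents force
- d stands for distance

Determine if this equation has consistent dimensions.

Yes

k (spring constant) has dimensions [M T^-2].
F (force) has dimensions [L M T^-2].
d (distance) has dimensions [L].

Left side: [L M T^-2]
Right side: [L M T^-2]

Both sides have the same dimensions, so the equation is dimensionally consistent.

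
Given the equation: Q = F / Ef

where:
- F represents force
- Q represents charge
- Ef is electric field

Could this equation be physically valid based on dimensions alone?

Yes

F (force) has dimensions [L M T^-2].
Q (charge) has dimensions [I T].
Ef (electric field) has dimensions [I^-1 L M T^-3].

Left side: [I T]
Right side: [I T]

Both sides have the same dimensions, so the equation is dimensionally consistent.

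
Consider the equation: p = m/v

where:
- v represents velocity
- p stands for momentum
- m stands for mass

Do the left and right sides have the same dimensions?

No

v (velocity) has dimensions [L T^-1].
p (momentum) has dimensions [L M T^-1].
m (mass) has dimensions [M].

Left side: [L M T^-1]
Right side: [L^-1 M T]

The two sides have different dimensions, so the equation is NOT dimensionally consistent.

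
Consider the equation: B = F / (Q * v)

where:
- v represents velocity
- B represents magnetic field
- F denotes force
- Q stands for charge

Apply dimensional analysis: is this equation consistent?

Yes

v (velocity) has dimensions [L T^-1].
B (magnetic field) has dimensions [I^-1 M T^-2].
F (force) has dimensions [L M T^-2].
Q (charge) has dimensions [I T].

Left side: [I^-1 M T^-2]
Right side: [I^-1 M T^-2]

Both sides have the same dimensions, so the equation is dimensionally consistent.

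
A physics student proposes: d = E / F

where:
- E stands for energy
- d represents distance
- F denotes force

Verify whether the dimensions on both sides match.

Yes

E (energy) has dimensions [L^2 M T^-2].
d (distance) has dimensions [L].
F (force) has dimensions [L M T^-2].

Left side: [L]
Right side: [L]

Both sides have the same dimensions, so the equation is dimensionally consistent.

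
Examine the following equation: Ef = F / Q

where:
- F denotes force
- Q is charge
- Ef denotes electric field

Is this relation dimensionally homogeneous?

Yes

F (force) has dimensions [L M T^-2].
Q (charge) has dimensions [I T].
Ef (electric field) has dimensions [I^-1 L M T^-3].

Left side: [I^-1 L M T^-3]
Right side: [I^-1 L M T^-3]

Both sides have the same dimensions, so the equation is dimensionally consistent.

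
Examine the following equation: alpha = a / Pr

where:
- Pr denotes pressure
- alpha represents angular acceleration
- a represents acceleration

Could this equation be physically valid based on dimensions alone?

No

Pr (pressure) has dimensions [L^-1 M T^-2].
alpha (angular acceleration) has dimensions [T^-2].
a (acceleration) has dimensions [L T^-2].

Left side: [T^-2]
Right side: [L^2 M^-1]

The two sides have different dimensions, so the equation is NOT dimensionally consistent.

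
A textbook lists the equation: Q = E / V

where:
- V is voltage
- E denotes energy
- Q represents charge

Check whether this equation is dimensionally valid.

Yes

V (voltage) has dimensions [I^-1 L^2 M T^-3].
E (energy) has dimensions [L^2 M T^-2].
Q (charge) has dimensions [I T].

Left side: [I T]
Right side: [I T]

Both sides have the same dimensions, so the equation is dimensionally consistent.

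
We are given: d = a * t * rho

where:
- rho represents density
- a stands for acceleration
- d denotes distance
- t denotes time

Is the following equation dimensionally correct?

No

rho (density) has dimensions [L^-3 M].
a (acceleration) has dimensions [L T^-2].
d (distance) has dimensions [L].
t (time) has dimensions [T].

Left side: [L]
Right side: [L^-2 M T^-1]

The two sides have different dimensions, so the equation is NOT dimensionally consistent.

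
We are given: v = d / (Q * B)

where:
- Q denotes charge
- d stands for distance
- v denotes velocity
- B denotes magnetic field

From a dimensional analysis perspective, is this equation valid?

No

Q (charge) has dimensions [I T].
d (distance) has dimensions [L].
v (velocity) has dimensions [L T^-1].
B (magnetic field) has dimensions [I^-1 M T^-2].

Left side: [L T^-1]
Right side: [L M^-1 T]

The two sides have different dimensions, so the equation is NOT dimensionally consistent.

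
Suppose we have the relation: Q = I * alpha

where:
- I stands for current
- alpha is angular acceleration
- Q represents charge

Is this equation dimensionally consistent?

No

I (current) has dimensions [I].
alpha (angular acceleration) has dimensions [T^-2].
Q (charge) has dimensions [I T].

Left side: [I T]
Right side: [I T^-2]

The two sides have different dimensions, so the equation is NOT dimensionally consistent.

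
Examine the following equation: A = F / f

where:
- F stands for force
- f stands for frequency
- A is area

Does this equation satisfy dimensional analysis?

No

F (force) has dimensions [L M T^-2].
f (frequency) has dimensions [T^-1].
A (area) has dimensions [L^2].

Left side: [L^2]
Right side: [L M T^-1]

The two sides have different dimensions, so the equation is NOT dimensionally consistent.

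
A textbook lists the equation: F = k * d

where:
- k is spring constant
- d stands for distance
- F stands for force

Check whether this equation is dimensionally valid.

Yes

k (spring constant) has dimensions [M T^-2].
d (distance) has dimensions [L].
F (force) has dimensions [L M T^-2].

Left side: [L M T^-2]
Right side: [L M T^-2]

Both sides have the same dimensions, so the equation is dimensionally consistent.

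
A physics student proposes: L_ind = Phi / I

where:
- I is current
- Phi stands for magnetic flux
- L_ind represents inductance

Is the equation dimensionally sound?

Yes

I (current) has dimensions [I].
Phi (magnetic flux) has dimensions [I^-1 L^2 M T^-2].
L_ind (inductance) has dimensions [I^-2 L^2 M T^-2].

Left side: [I^-2 L^2 M T^-2]
Right side: [I^-2 L^2 M T^-2]

Both sides have the same dimensions, so the equation is dimensionally consistent.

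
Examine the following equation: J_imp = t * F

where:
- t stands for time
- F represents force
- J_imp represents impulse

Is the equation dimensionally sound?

Yes

t (time) has dimensions [T].
F (force) has dimensions [L M T^-2].
J_imp (impulse) has dimensions [L M T^-1].

Left side: [L M T^-1]
Right side: [L M T^-1]

Both sides have the same dimensions, so the equation is dimensionally consistent.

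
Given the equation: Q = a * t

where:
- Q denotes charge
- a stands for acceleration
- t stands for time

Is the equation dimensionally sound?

No

Q (charge) has dimensions [I T].
a (acceleration) has dimensions [L T^-2].
t (time) has dimensions [T].

Left side: [I T]
Right side: [L T^-1]

The two sides have different dimensions, so the equation is NOT dimensionally consistent.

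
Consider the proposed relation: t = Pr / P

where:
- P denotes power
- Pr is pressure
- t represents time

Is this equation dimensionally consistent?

No

P (power) has dimensions [L^2 M T^-3].
Pr (pressure) has dimensions [L^-1 M T^-2].
t (time) has dimensions [T].

Left side: [T]
Right side: [L^-3 T]

The two sides have different dimensions, so the equation is NOT dimensionally consistent.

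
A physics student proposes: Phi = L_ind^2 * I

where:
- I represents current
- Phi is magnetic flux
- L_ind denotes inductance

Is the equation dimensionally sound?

No

I (current) has dimensions [I].
Phi (magnetic flux) has dimensions [I^-1 L^2 M T^-2].
L_ind (inductance) has dimensions [I^-2 L^2 M T^-2].

Left side: [I^-1 L^2 M T^-2]
Right side: [I^-3 L^4 M^2 T^-4]

The two sides have different dimensions, so the equation is NOT dimensionally consistent.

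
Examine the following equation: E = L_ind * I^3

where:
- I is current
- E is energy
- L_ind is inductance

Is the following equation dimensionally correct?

No

I (current) has dimensions [I].
E (energy) has dimensions [L^2 M T^-2].
L_ind (inductance) has dimensions [I^-2 L^2 M T^-2].

Left side: [L^2 M T^-2]
Right side: [I L^2 M T^-2]

The two sides have different dimensions, so the equation is NOT dimensionally consistent.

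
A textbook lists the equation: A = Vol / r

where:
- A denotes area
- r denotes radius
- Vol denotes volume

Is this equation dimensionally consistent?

Yes

A (area) has dimensions [L^2].
r (radius) has dimensions [L].
Vol (volume) has dimensions [L^3].

Left side: [L^2]
Right side: [L^2]

Both sides have the same dimensions, so the equation is dimensionally consistent.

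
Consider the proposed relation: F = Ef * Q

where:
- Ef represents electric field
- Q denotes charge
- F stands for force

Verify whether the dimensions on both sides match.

Yes

Ef (electric field) has dimensions [I^-1 L M T^-3].
Q (charge) has dimensions [I T].
F (force) has dimensions [L M T^-2].

Left side: [L M T^-2]
Right side: [L M T^-2]

Both sides have the same dimensions, so the equation is dimensionally consistent.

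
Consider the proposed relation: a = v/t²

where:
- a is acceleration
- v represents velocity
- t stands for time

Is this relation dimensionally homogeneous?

No

a (acceleration) has dimensions [L T^-2].
v (velocity) has dimensions [L T^-1].
t (time) has dimensions [T].

Left side: [L T^-2]
Right side: [L T^-3]

The two sides have different dimensions, so the equation is NOT dimensionally consistent.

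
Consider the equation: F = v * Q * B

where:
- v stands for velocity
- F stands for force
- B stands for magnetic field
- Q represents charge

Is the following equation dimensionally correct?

Yes

v (velocity) has dimensions [L T^-1].
F (force) has dimensions [L M T^-2].
B (magnetic field) has dimensions [I^-1 M T^-2].
Q (charge) has dimensions [I T].

Left side: [L M T^-2]
Right side: [L M T^-2]

Both sides have the same dimensions, so the equation is dimensionally consistent.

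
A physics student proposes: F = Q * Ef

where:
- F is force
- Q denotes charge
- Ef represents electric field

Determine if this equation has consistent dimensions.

Yes

F (force) has dimensions [L M T^-2].
Q (charge) has dimensions [I T].
Ef (electric field) has dimensions [I^-1 L M T^-3].

Left side: [L M T^-2]
Right side: [L M T^-2]

Both sides have the same dimensions, so the equation is dimensionally consistent.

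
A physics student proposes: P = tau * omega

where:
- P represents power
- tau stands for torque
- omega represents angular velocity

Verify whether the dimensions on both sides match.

Yes

P (power) has dimensions [L^2 M T^-3].
tau (torque) has dimensions [L^2 M T^-2].
omega (angular velocity) has dimensions [T^-1].

Left side: [L^2 M T^-3]
Right side: [L^2 M T^-3]

Both sides have the same dimensions, so the equation is dimensionally consistent.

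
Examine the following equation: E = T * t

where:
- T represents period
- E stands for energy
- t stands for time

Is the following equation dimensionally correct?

No

T (period) has dimensions [T].
E (energy) has dimensions [L^2 M T^-2].
t (time) has dimensions [T].

Left side: [L^2 M T^-2]
Right side: [T^2]

The two sides have different dimensions, so the equation is NOT dimensionally consistent.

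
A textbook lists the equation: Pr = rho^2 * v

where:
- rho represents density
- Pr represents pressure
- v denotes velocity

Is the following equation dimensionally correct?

No

rho (density) has dimensions [L^-3 M].
Pr (pressure) has dimensions [L^-1 M T^-2].
v (velocity) has dimensions [L T^-1].

Left side: [L^-1 M T^-2]
Right side: [L^-5 M^2 T^-1]

The two sides have different dimensions, so the equation is NOT dimensionally consistent.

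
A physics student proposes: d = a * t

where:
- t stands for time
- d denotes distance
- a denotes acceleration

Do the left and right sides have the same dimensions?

No

t (time) has dimensions [T].
d (distance) has dimensions [L].
a (acceleration) has dimensions [L T^-2].

Left side: [L]
Right side: [L T^-1]

The two sides have different dimensions, so the equation is NOT dimensionally consistent.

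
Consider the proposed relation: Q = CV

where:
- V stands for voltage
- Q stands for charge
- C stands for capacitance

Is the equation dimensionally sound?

Yes

V (voltage) has dimensions [I^-1 L^2 M T^-3].
Q (charge) has dimensions [I T].
C (capacitance) has dimensions [I^2 L^-2 M^-1 T^4].

Left side: [I T]
Right side: [I T]

Both sides have the same dimensions, so the equation is dimensionally consistent.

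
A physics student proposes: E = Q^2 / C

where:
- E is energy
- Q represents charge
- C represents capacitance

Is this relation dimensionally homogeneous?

Yes

E (energy) has dimensions [L^2 M T^-2].
Q (charge) has dimensions [I T].
C (capacitance) has dimensions [I^2 L^-2 M^-1 T^4].

Left side: [L^2 M T^-2]
Right side: [L^2 M T^-2]

Both sides have the same dimensions, so the equation is dimensionally consistent.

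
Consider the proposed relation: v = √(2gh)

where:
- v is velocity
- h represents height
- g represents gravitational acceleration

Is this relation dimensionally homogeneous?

Yes

v (velocity) has dimensions [L T^-1].
h (height) has dimensions [L].
g (gravitational acceleration) has dimensions [L T^-2].

Left side: [L T^-1]
Right side: [L T^-1]

Both sides have the same dimensions, so the equation is dimensionally consistent.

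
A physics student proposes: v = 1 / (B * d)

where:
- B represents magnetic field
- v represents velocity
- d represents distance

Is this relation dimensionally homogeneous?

No

B (magnetic field) has dimensions [I^-1 M T^-2].
v (velocity) has dimensions [L T^-1].
d (distance) has dimensions [L].

Left side: [L T^-1]
Right side: [I L^-1 M^-1 T^2]

The two sides have different dimensions, so the equation is NOT dimensionally consistent.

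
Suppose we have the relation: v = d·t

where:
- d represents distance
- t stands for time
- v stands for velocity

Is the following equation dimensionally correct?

No

d (distance) has dimensions [L].
t (time) has dimensions [T].
v (velocity) has dimensions [L T^-1].

Left side: [L T^-1]
Right side: [L T]

The two sides have different dimensions, so the equation is NOT dimensionally consistent.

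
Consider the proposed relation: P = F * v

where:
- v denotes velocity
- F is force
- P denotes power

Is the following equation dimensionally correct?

Yes

v (velocity) has dimensions [L T^-1].
F (force) has dimensions [L M T^-2].
P (power) has dimensions [L^2 M T^-3].

Left side: [L^2 M T^-3]
Right side: [L^2 M T^-3]

Both sides have the same dimensions, so the equation is dimensionally consistent.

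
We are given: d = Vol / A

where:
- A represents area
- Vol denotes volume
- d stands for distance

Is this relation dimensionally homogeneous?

Yes

A (area) has dimensions [L^2].
Vol (volume) has dimensions [L^3].
d (distance) has dimensions [L].

Left side: [L]
Right side: [L]

Both sides have the same dimensions, so the equation is dimensionally consistent.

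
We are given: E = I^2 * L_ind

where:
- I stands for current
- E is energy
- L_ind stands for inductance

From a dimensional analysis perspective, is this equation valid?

Yes

I (current) has dimensions [I].
E (energy) has dimensions [L^2 M T^-2].
L_ind (inductance) has dimensions [I^-2 L^2 M T^-2].

Left side: [L^2 M T^-2]
Right side: [L^2 M T^-2]

Both sides have the same dimensions, so the equation is dimensionally consistent.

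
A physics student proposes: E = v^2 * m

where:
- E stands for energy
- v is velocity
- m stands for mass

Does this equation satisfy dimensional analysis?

Yes

E (energy) has dimensions [L^2 M T^-2].
v (velocity) has dimensions [L T^-1].
m (mass) has dimensions [M].

Left side: [L^2 M T^-2]
Right side: [L^2 M T^-2]

Both sides have the same dimensions, so the equation is dimensionally consistent.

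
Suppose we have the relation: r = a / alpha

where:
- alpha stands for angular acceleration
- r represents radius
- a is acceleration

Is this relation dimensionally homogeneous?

Yes

alpha (angular acceleration) has dimensions [T^-2].
r (radius) has dimensions [L].
a (acceleration) has dimensions [L T^-2].

Left side: [L]
Right side: [L]

Both sides have the same dimensions, so the equation is dimensionally consistent.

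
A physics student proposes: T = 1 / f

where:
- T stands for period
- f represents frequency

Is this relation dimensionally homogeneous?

Yes

T (period) has dimensions [T].
f (frequency) has dimensions [T^-1].

Left side: [T]
Right side: [T]

Both sides have the same dimensions, so the equation is dimensionally consistent.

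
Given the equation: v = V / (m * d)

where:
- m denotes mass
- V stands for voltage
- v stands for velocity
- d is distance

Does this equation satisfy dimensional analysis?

No

m (mass) has dimensions [M].
V (voltage) has dimensions [I^-1 L^2 M T^-3].
v (velocity) has dimensions [L T^-1].
d (distance) has dimensions [L].

Left side: [L T^-1]
Right side: [I^-1 L T^-3]

The two sides have different dimensions, so the equation is NOT dimensionally consistent.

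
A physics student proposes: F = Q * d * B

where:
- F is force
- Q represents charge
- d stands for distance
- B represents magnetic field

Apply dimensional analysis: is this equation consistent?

No

F (force) has dimensions [L M T^-2].
Q (charge) has dimensions [I T].
d (distance) has dimensions [L].
B (magnetic field) has dimensions [I^-1 M T^-2].

Left side: [L M T^-2]
Right side: [L M T^-1]

The two sides have different dimensions, so the equation is NOT dimensionally consistent.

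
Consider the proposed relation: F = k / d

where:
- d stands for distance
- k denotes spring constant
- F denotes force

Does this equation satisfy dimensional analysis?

No

d (distance) has dimensions [L].
k (spring constant) has dimensions [M T^-2].
F (force) has dimensions [L M T^-2].

Left side: [L M T^-2]
Right side: [L^-1 M T^-2]

The two sides have different dimensions, so the equation is NOT dimensionally consistent.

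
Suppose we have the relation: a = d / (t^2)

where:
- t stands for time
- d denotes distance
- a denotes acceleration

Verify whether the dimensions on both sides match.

Yes

t (time) has dimensions [T].
d (distance) has dimensions [L].
a (acceleration) has dimensions [L T^-2].

Left side: [L T^-2]
Right side: [L T^-2]

Both sides have the same dimensions, so the equation is dimensionally consistent.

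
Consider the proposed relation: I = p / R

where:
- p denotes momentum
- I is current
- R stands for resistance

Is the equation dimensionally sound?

No

p (momentum) has dimensions [L M T^-1].
I (current) has dimensions [I].
R (resistance) has dimensions [I^-2 L^2 M T^-3].

Left side: [I]
Right side: [I^2 L^-1 T^2]

The two sides have different dimensions, so the equation is NOT dimensionally consistent.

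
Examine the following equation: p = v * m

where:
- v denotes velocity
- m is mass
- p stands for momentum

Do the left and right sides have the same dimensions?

Yes

v (velocity) has dimensions [L T^-1].
m (mass) has dimensions [M].
p (momentum) has dimensions [L M T^-1].

Left side: [L M T^-1]
Right side: [L M T^-1]

Both sides have the same dimensions, so the equation is dimensionally consistent.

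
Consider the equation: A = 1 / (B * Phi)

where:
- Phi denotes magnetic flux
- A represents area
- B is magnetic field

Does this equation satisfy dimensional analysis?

No

Phi (magnetic flux) has dimensions [I^-1 L^2 M T^-2].
A (area) has dimensions [L^2].
B (magnetic field) has dimensions [I^-1 M T^-2].

Left side: [L^2]
Right side: [I^2 L^-2 M^-2 T^4]

The two sides have different dimensions, so the equation is NOT dimensionally consistent.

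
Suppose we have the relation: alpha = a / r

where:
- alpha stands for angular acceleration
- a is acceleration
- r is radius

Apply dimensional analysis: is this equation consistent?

Yes

alpha (angular acceleration) has dimensions [T^-2].
a (acceleration) has dimensions [L T^-2].
r (radius) has dimensions [L].

Left side: [T^-2]
Right side: [T^-2]

Both sides have the same dimensions, so the equation is dimensionally consistent.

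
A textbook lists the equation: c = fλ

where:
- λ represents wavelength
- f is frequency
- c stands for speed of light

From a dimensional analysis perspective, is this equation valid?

Yes

λ (wavelength) has dimensions [L].
f (frequency) has dimensions [T^-1].
c (speed of light) has dimensions [L T^-1].

Left side: [L T^-1]
Right side: [L T^-1]

Both sides have the same dimensions, so the equation is dimensionally consistent.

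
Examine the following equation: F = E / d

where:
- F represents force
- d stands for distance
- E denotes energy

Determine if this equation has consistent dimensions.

Yes

F (force) has dimensions [L M T^-2].
d (distance) has dimensions [L].
E (energy) has dimensions [L^2 M T^-2].

Left side: [L M T^-2]
Right side: [L M T^-2]

Both sides have the same dimensions, so the equation is dimensionally consistent.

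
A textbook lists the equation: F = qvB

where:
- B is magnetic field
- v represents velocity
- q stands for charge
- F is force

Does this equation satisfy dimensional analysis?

Yes

B (magnetic field) has dimensions [I^-1 M T^-2].
v (velocity) has dimensions [L T^-1].
q (charge) has dimensions [I T].
F (force) has dimensions [L M T^-2].

Left side: [L M T^-2]
Right side: [L M T^-2]

Both sides have the same dimensions, so the equation is dimensionally consistent.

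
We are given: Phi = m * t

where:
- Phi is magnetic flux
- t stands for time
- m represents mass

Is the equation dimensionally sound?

No

Phi (magnetic flux) has dimensions [I^-1 L^2 M T^-2].
t (time) has dimensions [T].
m (mass) has dimensions [M].

Left side: [I^-1 L^2 M T^-2]
Right side: [M T]

The two sides have different dimensions, so the equation is NOT dimensionally consistent.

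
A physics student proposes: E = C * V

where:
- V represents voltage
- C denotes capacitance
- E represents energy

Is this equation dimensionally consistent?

No

V (voltage) has dimensions [I^-1 L^2 M T^-3].
C (capacitance) has dimensions [I^2 L^-2 M^-1 T^4].
E (energy) has dimensions [L^2 M T^-2].

Left side: [L^2 M T^-2]
Right side: [I T]

The two sides have different dimensions, so the equation is NOT dimensionally consistent.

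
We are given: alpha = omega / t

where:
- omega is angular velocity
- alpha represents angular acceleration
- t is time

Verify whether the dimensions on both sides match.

Yes

omega (angular velocity) has dimensions [T^-1].
alpha (angular acceleration) has dimensions [T^-2].
t (time) has dimensions [T].

Left side: [T^-2]
Right side: [T^-2]

Both sides have the same dimensions, so the equation is dimensionally consistent.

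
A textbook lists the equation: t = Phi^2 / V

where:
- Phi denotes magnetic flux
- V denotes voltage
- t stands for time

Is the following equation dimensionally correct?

No

Phi (magnetic flux) has dimensions [I^-1 L^2 M T^-2].
V (voltage) has dimensions [I^-1 L^2 M T^-3].
t (time) has dimensions [T].

Left side: [T]
Right side: [I^-1 L^2 M T^-1]

The two sides have different dimensions, so the equation is NOT dimensionally consistent.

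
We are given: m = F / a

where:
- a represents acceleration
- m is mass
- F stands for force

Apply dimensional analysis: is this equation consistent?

Yes

a (acceleration) has dimensions [L T^-2].
m (mass) has dimensions [M].
F (force) has dimensions [L M T^-2].

Left side: [M]
Right side: [M]

Both sides have the same dimensions, so the equation is dimensionally consistent.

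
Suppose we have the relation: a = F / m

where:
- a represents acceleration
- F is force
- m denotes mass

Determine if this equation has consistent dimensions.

Yes

a (acceleration) has dimensions [L T^-2].
F (force) has dimensions [L M T^-2].
m (mass) has dimensions [M].

Left side: [L T^-2]
Right side: [L T^-2]

Both sides have the same dimensions, so the equation is dimensionally consistent.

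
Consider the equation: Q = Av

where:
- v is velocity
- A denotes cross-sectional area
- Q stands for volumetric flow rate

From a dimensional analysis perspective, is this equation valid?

Yes

v (velocity) has dimensions [L T^-1].
A (cross-sectional area) has dimensions [L^2].
Q (volumetric flow rate) has dimensions [L^3 T^-1].

Left side: [L^3 T^-1]
Right side: [L^3 T^-1]

Both sides have the same dimensions, so the equation is dimensionally consistent.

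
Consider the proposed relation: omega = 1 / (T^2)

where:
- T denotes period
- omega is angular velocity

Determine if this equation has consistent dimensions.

No

T (period) has dimensions [T].
omega (angular velocity) has dimensions [T^-1].

Left side: [T^-1]
Right side: [T^-2]

The two sides have different dimensions, so the equation is NOT dimensionally consistent.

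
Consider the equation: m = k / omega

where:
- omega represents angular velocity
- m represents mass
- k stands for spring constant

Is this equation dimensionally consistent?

No

omega (angular velocity) has dimensions [T^-1].
m (mass) has dimensions [M].
k (spring constant) has dimensions [M T^-2].

Left side: [M]
Right side: [M T^-1]

The two sides have different dimensions, so the equation is NOT dimensionally consistent.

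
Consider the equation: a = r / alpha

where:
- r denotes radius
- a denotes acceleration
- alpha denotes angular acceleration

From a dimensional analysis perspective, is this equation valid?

No

r (radius) has dimensions [L].
a (acceleration) has dimensions [L T^-2].
alpha (angular acceleration) has dimensions [T^-2].

Left side: [L T^-2]
Right side: [L T^2]

The two sides have different dimensions, so the equation is NOT dimensionally consistent.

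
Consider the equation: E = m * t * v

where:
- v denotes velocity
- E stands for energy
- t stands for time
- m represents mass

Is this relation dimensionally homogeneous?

No

v (velocity) has dimensions [L T^-1].
E (energy) has dimensions [L^2 M T^-2].
t (time) has dimensions [T].
m (mass) has dimensions [M].

Left side: [L^2 M T^-2]
Right side: [L M]

The two sides have different dimensions, so the equation is NOT dimensionally consistent.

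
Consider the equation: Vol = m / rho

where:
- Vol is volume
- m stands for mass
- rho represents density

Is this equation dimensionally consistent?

Yes

Vol (volume) has dimensions [L^3].
m (mass) has dimensions [M].
rho (density) has dimensions [L^-3 M].

Left side: [L^3]
Right side: [L^3]

Both sides have the same dimensions, so the equation is dimensionally consistent.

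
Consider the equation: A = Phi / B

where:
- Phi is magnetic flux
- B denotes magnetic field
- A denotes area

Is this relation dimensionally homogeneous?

Yes

Phi (magnetic flux) has dimensions [I^-1 L^2 M T^-2].
B (magnetic field) has dimensions [I^-1 M T^-2].
A (area) has dimensions [L^2].

Left side: [L^2]
Right side: [L^2]

Both sides have the same dimensions, so the equation is dimensionally consistent.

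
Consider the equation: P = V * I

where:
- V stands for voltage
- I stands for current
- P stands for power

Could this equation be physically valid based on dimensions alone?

Yes

V (voltage) has dimensions [I^-1 L^2 M T^-3].
I (current) has dimensions [I].
P (power) has dimensions [L^2 M T^-3].

Left side: [L^2 M T^-3]
Right side: [L^2 M T^-3]

Both sides have the same dimensions, so the equation is dimensionally consistent.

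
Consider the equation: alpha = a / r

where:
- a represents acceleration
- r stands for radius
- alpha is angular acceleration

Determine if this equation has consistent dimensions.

Yes

a (acceleration) has dimensions [L T^-2].
r (radius) has dimensions [L].
alpha (angular acceleration) has dimensions [T^-2].

Left side: [T^-2]
Right side: [T^-2]

Both sides have the same dimensions, so the equation is dimensionally consistent.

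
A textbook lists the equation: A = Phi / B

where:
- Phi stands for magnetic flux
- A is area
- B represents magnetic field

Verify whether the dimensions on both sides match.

Yes

Phi (magnetic flux) has dimensions [I^-1 L^2 M T^-2].
A (area) has dimensions [L^2].
B (magnetic field) has dimensions [I^-1 M T^-2].

Left side: [L^2]
Right side: [L^2]

Both sides have the same dimensions, so the equation is dimensionally consistent.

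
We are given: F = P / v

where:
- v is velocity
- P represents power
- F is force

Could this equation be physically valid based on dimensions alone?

Yes

v (velocity) has dimensions [L T^-1].
P (power) has dimensions [L^2 M T^-3].
F (force) has dimensions [L M T^-2].

Left side: [L M T^-2]
Right side: [L M T^-2]

Both sides have the same dimensions, so the equation is dimensionally consistent.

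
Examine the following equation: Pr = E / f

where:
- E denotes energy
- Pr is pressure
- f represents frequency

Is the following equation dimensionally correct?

No

E (energy) has dimensions [L^2 M T^-2].
Pr (pressure) has dimensions [L^-1 M T^-2].
f (frequency) has dimensions [T^-1].

Left side: [L^-1 M T^-2]
Right side: [L^2 M T^-1]

The two sides have different dimensions, so the equation is NOT dimensionally consistent.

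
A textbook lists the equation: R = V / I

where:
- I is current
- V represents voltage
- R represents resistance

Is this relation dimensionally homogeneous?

Yes

I (current) has dimensions [I].
V (voltage) has dimensions [I^-1 L^2 M T^-3].
R (resistance) has dimensions [I^-2 L^2 M T^-3].

Left side: [I^-2 L^2 M T^-3]
Right side: [I^-2 L^2 M T^-3]

Both sides have the same dimensions, so the equation is dimensionally consistent.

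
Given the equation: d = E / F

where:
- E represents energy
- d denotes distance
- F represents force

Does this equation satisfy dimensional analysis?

Yes

E (energy) has dimensions [L^2 M T^-2].
d (distance) has dimensions [L].
F (force) has dimensions [L M T^-2].

Left side: [L]
Right side: [L]

Both sides have the same dimensions, so the equation is dimensionally consistent.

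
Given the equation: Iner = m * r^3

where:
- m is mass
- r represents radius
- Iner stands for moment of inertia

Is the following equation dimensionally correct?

No

m (mass) has dimensions [M].
r (radius) has dimensions [L].
Iner (moment of inertia) has dimensions [L^2 M].

Left side: [L^2 M]
Right side: [L^3 M]

The two sides have different dimensions, so the equation is NOT dimensionally consistent.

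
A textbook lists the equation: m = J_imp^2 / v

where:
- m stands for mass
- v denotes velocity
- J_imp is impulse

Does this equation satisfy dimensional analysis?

No

m (mass) has dimensions [M].
v (velocity) has dimensions [L T^-1].
J_imp (impulse) has dimensions [L M T^-1].

Left side: [M]
Right side: [L M^2 T^-1]

The two sides have different dimensions, so the equation is NOT dimensionally consistent.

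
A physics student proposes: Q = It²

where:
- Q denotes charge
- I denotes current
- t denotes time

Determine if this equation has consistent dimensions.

No

Q (charge) has dimensions [I T].
I (current) has dimensions [I].
t (time) has dimensions [T].

Left side: [I T]
Right side: [I T^2]

The two sides have different dimensions, so the equation is NOT dimensionally consistent.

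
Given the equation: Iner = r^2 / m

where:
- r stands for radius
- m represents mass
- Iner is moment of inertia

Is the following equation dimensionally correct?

No

r (radius) has dimensions [L].
m (mass) has dimensions [M].
Iner (moment of inertia) has dimensions [L^2 M].

Left side: [L^2 M]
Right side: [L^2 M^-1]

The two sides have different dimensions, so the equation is NOT dimensionally consistent.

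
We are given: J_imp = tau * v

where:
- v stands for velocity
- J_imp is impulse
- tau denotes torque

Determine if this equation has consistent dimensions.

No

v (velocity) has dimensions [L T^-1].
J_imp (impulse) has dimensions [L M T^-1].
tau (torque) has dimensions [L^2 M T^-2].

Left side: [L M T^-1]
Right side: [L^3 M T^-3]

The two sides have different dimensions, so the equation is NOT dimensionally consistent.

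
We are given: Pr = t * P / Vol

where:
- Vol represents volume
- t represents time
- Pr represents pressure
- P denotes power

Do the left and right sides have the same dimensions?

Yes

Vol (volume) has dimensions [L^3].
t (time) has dimensions [T].
Pr (pressure) has dimensions [L^-1 M T^-2].
P (power) has dimensions [L^2 M T^-3].

Left side: [L^-1 M T^-2]
Right side: [L^-1 M T^-2]

Both sides have the same dimensions, so the equation is dimensionally consistent.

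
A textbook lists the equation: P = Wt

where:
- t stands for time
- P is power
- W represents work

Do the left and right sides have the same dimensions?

No

t (time) has dimensions [T].
P (power) has dimensions [L^2 M T^-3].
W (work) has dimensions [L^2 M T^-2].

Left side: [L^2 M T^-3]
Right side: [L^2 M T^-1]

The two sides have different dimensions, so the equation is NOT dimensionally consistent.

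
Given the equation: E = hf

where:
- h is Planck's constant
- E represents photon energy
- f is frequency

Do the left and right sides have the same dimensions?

Yes

h (Planck's constant) has dimensions [L^2 M T^-1].
E (photon energy) has dimensions [L^2 M T^-2].
f (frequency) has dimensions [T^-1].

Left side: [L^2 M T^-2]
Right side: [L^2 M T^-2]

Both sides have the same dimensions, so the equation is dimensionally consistent.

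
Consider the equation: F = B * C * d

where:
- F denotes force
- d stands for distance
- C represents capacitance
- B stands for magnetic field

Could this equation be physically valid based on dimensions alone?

No

F (force) has dimensions [L M T^-2].
d (distance) has dimensions [L].
C (capacitance) has dimensions [I^2 L^-2 M^-1 T^4].
B (magnetic field) has dimensions [I^-1 M T^-2].

Left side: [L M T^-2]
Right side: [I L^-1 T^2]

The two sides have different dimensions, so the equation is NOT dimensionally consistent.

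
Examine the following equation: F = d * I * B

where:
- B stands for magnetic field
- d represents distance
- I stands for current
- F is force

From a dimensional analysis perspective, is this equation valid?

Yes

B (magnetic field) has dimensions [I^-1 M T^-2].
d (distance) has dimensions [L].
I (current) has dimensions [I].
F (force) has dimensions [L M T^-2].

Left side: [L M T^-2]
Right side: [L M T^-2]

Both sides have the same dimensions, so the equation is dimensionally consistent.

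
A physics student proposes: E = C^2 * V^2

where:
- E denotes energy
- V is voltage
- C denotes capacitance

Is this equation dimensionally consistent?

No

E (energy) has dimensions [L^2 M T^-2].
V (voltage) has dimensions [I^-1 L^2 M T^-3].
C (capacitance) has dimensions [I^2 L^-2 M^-1 T^4].

Left side: [L^2 M T^-2]
Right side: [I^2 T^2]

The two sides have different dimensions, so the equation is NOT dimensionally consistent.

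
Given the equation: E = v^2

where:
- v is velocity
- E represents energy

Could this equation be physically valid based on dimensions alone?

No

v (velocity) has dimensions [L T^-1].
E (energy) has dimensions [L^2 M T^-2].

Left side: [L^2 M T^-2]
Right side: [L^2 T^-2]

The two sides have different dimensions, so the equation is NOT dimensionally consistent.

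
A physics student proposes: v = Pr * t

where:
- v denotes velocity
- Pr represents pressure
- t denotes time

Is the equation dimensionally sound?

No

v (velocity) has dimensions [L T^-1].
Pr (pressure) has dimensions [L^-1 M T^-2].
t (time) has dimensions [T].

Left side: [L T^-1]
Right side: [L^-1 M T^-1]

The two sides have different dimensions, so the equation is NOT dimensionally consistent.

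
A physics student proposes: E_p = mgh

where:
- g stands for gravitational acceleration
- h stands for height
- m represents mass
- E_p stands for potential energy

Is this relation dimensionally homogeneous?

Yes

g (gravitational acceleration) has dimensions [L T^-2].
h (height) has dimensions [L].
m (mass) has dimensions [M].
E_p (potential energy) has dimensions [L^2 M T^-2].

Left side: [L^2 M T^-2]
Right side: [L^2 M T^-2]

Both sides have the same dimensions, so the equation is dimensionally consistent.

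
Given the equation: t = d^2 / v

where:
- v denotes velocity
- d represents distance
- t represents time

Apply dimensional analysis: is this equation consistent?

No

v (velocity) has dimensions [L T^-1].
d (distance) has dimensions [L].
t (time) has dimensions [T].

Left side: [T]
Right side: [L T]

The two sides have different dimensions, so the equation is NOT dimensionally consistent.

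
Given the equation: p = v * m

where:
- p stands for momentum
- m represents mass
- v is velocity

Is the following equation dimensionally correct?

Yes

p (momentum) has dimensions [L M T^-1].
m (mass) has dimensions [M].
v (velocity) has dimensions [L T^-1].

Left side: [L M T^-1]
Right side: [L M T^-1]

Both sides have the same dimensions, so the equation is dimensionally consistent.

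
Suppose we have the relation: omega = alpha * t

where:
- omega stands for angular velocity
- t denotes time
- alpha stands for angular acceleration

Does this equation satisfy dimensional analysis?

Yes

omega (angular velocity) has dimensions [T^-1].
t (time) has dimensions [T].
alpha (angular acceleration) has dimensions [T^-2].

Left side: [T^-1]
Right side: [T^-1]

Both sides have the same dimensions, so the equation is dimensionally consistent.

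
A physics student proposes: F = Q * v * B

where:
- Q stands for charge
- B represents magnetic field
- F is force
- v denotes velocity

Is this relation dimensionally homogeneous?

Yes

Q (charge) has dimensions [I T].
B (magnetic field) has dimensions [I^-1 M T^-2].
F (force) has dimensions [L M T^-2].
v (velocity) has dimensions [L T^-1].

Left side: [L M T^-2]
Right side: [L M T^-2]

Both sides have the same dimensions, so the equation is dimensionally consistent.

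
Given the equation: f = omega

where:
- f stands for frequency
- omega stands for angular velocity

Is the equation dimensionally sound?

Yes

f (frequency) has dimensions [T^-1].
omega (angular velocity) has dimensions [T^-1].

Left side: [T^-1]
Right side: [T^-1]

Both sides have the same dimensions, so the equation is dimensionally consistent.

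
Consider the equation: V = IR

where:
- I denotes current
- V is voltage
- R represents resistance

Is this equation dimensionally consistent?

Yes

I (current) has dimensions [I].
V (voltage) has dimensions [I^-1 L^2 M T^-3].
R (resistance) has dimensions [I^-2 L^2 M T^-3].

Left side: [I^-1 L^2 M T^-3]
Right side: [I^-1 L^2 M T^-3]

Both sides have the same dimensions, so the equation is dimensionally consistent.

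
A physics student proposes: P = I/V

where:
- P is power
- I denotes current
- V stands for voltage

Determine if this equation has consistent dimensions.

No

P (power) has dimensions [L^2 M T^-3].
I (current) has dimensions [I].
V (voltage) has dimensions [I^-1 L^2 M T^-3].

Left side: [L^2 M T^-3]
Right side: [I^2 L^-2 M^-1 T^3]

The two sides have different dimensions, so the equation is NOT dimensionally consistent.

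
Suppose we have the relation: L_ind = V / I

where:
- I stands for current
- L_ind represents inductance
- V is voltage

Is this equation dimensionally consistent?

No

I (current) has dimensions [I].
L_ind (inductance) has dimensions [I^-2 L^2 M T^-2].
V (voltage) has dimensions [I^-1 L^2 M T^-3].

Left side: [I^-2 L^2 M T^-2]
Right side: [I^-2 L^2 M T^-3]

The two sides have different dimensions, so the equation is NOT dimensionally consistent.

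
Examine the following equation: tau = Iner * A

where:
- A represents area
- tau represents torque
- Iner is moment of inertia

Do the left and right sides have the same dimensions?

No

A (area) has dimensions [L^2].
tau (torque) has dimensions [L^2 M T^-2].
Iner (moment of inertia) has dimensions [L^2 M].

Left side: [L^2 M T^-2]
Right side: [L^4 M]

The two sides have different dimensions, so the equation is NOT dimensionally consistent.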